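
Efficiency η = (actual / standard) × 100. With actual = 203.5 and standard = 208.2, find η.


Efficiency = (actual / standard) × 100
= (203.5 / 208.2) × 100
= 97.7%


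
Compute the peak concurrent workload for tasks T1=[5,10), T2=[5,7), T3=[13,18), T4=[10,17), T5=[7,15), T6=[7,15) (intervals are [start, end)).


Check each time point for overlaps:
  t=13: 4 tasks active (T3, T4, T5, T6)
Max concurrent = 4


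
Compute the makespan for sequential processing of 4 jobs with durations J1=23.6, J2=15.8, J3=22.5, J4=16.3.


Sequential makespan: sum all processing times
= 23.6 + 15.8 + 22.5 + 16.3
= 78.2 time units


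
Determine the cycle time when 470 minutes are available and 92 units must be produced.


Cycle time = available time / demand
= 470 / 92
= 5.11 min/unit


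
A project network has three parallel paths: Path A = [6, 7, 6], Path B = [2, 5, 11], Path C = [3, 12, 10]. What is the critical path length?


Path A: 6 + 7 + 6 = 19
Path B: 2 + 5 + 11 = 18
Path C: 3 + 12 + 10 = 25
Critical path = longest = max(19, 18, 25)
= 25 (Path C)


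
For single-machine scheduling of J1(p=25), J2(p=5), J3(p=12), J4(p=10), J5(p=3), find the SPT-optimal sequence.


SPT: sort by shortest processing time
  J5: p=3
  J2: p=5
  J4: p=10
  J3: p=12
  J1: p=25
Order: J5 → J2 → J4 → J3 → J1


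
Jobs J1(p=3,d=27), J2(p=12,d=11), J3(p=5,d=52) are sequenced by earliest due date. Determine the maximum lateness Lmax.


EDD order: J2 → J1 → J3
Completion and lateness:
  J2: C=12, d=11, L=12-11=1
  J1: C=15, d=27, L=15-27=-12
  J3: C=20, d=52, L=20-52=-32
Lmax = max(1, -12, -32)
= 1


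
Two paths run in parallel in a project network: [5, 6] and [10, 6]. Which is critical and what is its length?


Path A: 5 + 6 = 11
Path B: 10 + 6 = 16
Critical path = longest = max(11, 16)
= 16 (Path B)


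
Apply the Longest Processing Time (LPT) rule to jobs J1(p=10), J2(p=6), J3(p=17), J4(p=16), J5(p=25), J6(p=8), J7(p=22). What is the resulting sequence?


LPT: sort by longest processing time first
  J5: p=25
  J7: p=22
  J3: p=17
  J4: p=16
  J1: p=10
  J6: p=8
  J2: p=6
Order: J5 → J7 → J3 → J4 → J1 → J6 → J2


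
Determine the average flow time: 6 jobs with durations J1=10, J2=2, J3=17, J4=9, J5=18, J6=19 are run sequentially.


Completion times:
  J1: completes at 10
  J2: completes at 12
  J3: completes at 29
  J4: completes at 38
  J5: completes at 56
  J6: completes at 75
Sum = 220
Average = 220/6
= 36.67


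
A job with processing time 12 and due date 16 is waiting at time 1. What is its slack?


Slack = due - current_time - processing
= 16 - 1 - 12
= 3


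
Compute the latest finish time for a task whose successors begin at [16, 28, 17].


LF = min of all successor start times
Successors start at: [16, 28, 17]
LF = min(16, 28, 17)
= 16


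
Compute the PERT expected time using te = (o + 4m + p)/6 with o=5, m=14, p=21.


te = (o + 4m + p) / 6
= (5 + 4×14 + 21) / 6
= (5 + 56 + 21) / 6
= 82 / 6
= 13.67


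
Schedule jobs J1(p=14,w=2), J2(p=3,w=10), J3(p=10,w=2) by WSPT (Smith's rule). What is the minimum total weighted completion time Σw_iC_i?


WSPT order (by p/w): J2 → J3 → J1
  J2: C=3, w·C=10×3=30
  J3: C=13, w·C=2×13=26
  J1: C=27, w·C=2×27=54
Σ w·C = 110
= 110


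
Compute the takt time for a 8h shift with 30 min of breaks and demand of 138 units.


Available = 8×60 - 30 = 450 min
Takt time = 450 / 138
= 3.26 min/unit


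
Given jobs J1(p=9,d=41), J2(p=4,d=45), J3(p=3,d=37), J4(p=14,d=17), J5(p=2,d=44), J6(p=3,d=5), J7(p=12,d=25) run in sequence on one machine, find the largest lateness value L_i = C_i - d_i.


Lateness per job (L = C - d):
  J1: C=9, d=41, L=-32
  J2: C=13, d=45, L=-32
  J3: C=16, d=37, L=-21
  J4: C=30, d=17, L=13
  J5: C=32, d=44, L=-12
  J6: C=35, d=5, L=30
  J7: C=47, d=25, L=22
Lmax = max(-32, -32, -21, 13, -12, 30, 22)
= 30


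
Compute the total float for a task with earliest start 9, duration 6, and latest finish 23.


EF = ES + duration = 9 + 6 = 15
LS = LF - duration = 23 - 6 = 17
Total Float = LF - EF = 23 - 15
(or LS - ES = 17 - 9)
= 8


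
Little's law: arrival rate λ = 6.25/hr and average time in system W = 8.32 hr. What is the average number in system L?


Little's law: L = λ × W
= 6.25 × 8.32
= 52.00


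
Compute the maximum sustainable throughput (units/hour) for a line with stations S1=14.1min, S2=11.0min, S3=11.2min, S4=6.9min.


Bottleneck = longest station time
Station times: [14.1, 11.0, 11.2, 6.9]
Max = 14.1 min
Rate = 60 / 14.1
= 4.26 units/hour (bottleneck: 14.1min)


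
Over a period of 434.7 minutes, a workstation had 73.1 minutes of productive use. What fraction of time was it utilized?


Utilization = busy / total × 100
= 73.1 / 434.7 × 100
= 16.8%


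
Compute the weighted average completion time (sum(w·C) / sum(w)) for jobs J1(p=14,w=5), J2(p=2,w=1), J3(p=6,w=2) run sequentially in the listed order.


Completion times:
  J1: C=14, w×C=5×14=70
  J2: C=16, w×C=1×16=16
  J3: C=22, w×C=2×22=44
Sum w×C = 130
Sum w = 8
Weighted avg = 130/8
= 16.25


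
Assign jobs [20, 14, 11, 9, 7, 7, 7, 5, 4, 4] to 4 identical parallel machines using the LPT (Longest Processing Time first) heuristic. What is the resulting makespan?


Jobs (LPT sorted): [20, 14, 11, 9, 7, 7, 7, 5, 4, 4]
Machines: 4
  J=20 → Machine 1 (load: 0+20=20)
  J=14 → Machine 2 (load: 0+14=14)
  J=11 → Machine 3 (load: 0+11=11)
  J=9 → Machine 4 (load: 0+9=9)
  J=7 → Machine 4 (load: 9+7=16)
  J=7 → Machine 3 (load: 11+7=18)
  J=7 → Machine 2 (load: 14+7=21)
  J=5 → Machine 4 (load: 16+5=21)
  J=4 → Machine 3 (load: 18+4=22)
  J=4 → Machine 1 (load: 20+4=24)
Machine loads: [24, 21, 22, 21]
Makespan = max = 24 time units


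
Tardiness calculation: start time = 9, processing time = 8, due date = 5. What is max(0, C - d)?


Completion = start + processing = 9 + 8 = 17
Tardiness = max(0, C - d) = max(0, 17 - 5)
= max(0, 12)
= 12


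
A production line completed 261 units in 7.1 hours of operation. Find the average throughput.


Throughput = units / time
= 261 / 7.1
= 36.8 units/hour


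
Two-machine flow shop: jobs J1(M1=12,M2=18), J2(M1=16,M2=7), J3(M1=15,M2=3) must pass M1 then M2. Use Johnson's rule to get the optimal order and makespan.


Johnson's rule:
Group 1 (M1≤M2, sort by M1): ['J1']
Group 2 (M1>M2, sort desc M2): ['J2', 'J3']
Sequence: J1 → J2 → J3
Makespan calculation:
  J1: M1 done=12, M2 done=30
  J2: M1 done=28, M2 done=37
  J3: M1 done=43, M2 done=46
= Sequence: J1 → J2 → J3, Makespan: 46


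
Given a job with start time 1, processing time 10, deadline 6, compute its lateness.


Completion = 1 + 10 = 11
Lateness = C - d = 11 - 6
= 5


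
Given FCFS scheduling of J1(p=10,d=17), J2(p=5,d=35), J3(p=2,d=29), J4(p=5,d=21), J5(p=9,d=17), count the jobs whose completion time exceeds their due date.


Completion vs due date:
  J1: C=10, d=17 → on time
  J2: C=15, d=35 → on time
  J3: C=17, d=29 → on time
  J4: C=22, d=21 → TARDY
  J5: C=31, d=17 → TARDY
Tardy jobs: J4, J5
Count = 2


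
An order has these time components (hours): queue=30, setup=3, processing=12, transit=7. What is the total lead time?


Lead time = queue + setup + processing + transit
= 30 + 3 + 12 + 7
= 52 hours


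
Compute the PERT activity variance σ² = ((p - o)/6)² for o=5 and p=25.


σ² = ((p - o) / 6)² = (p - o)² / 36
= (25 - 5)² / 36
= 20² / 36
= 400 / 36
= 11.1111


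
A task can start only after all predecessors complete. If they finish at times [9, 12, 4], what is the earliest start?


ES = max of all predecessor completion times
Predecessors: [9, 12, 4]
ES = max(9, 12, 4)
= 12


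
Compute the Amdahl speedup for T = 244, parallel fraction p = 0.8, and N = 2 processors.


Amdahl's law: T_p = T × ((1-p) + p/N)
= 244 × ((1-0.8) + 0.8/2)
= 244 × (0.20 + 0.4000)
= 244 × 0.6000
= 146.40
Speedup = 244/146.40
= 1.67×


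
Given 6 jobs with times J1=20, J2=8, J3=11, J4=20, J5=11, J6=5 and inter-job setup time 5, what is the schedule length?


Makespan = Σ processing + (n-1) × setup
= (20 + 8 + 11 + 20 + 11 + 5) + (6-1)×5
= 75 + 25
= 100 time units


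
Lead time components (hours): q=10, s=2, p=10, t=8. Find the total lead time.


Lead time = queue + setup + processing + transit
= 10 + 2 + 10 + 8
= 30 hours


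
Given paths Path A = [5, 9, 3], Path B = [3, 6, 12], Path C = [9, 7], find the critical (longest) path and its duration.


Path A: 5 + 9 + 3 = 17
Path B: 3 + 6 + 12 = 21
Path C: 9 + 7 = 16
Critical path = longest = max(17, 21, 16)
= 21 (Path B)


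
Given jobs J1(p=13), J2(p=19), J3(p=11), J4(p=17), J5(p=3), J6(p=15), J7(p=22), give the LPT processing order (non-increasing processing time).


LPT: sort by longest processing time first
  J7: p=22
  J2: p=19
  J4: p=17
  J6: p=15
  J1: p=13
  J3: p=11
  J5: p=3
Order: J7 → J2 → J4 → J6 → J1 → J3 → J5


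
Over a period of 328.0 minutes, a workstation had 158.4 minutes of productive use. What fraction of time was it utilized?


Utilization = busy / total × 100
= 158.4 / 328.0 × 100
= 48.3%


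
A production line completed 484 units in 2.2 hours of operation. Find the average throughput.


Throughput = units / time
= 484 / 2.2
= 220.0 units/hour


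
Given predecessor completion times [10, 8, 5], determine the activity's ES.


ES = max of all predecessor completion times
Predecessors: [10, 8, 5]
ES = max(10, 8, 5)
= 10


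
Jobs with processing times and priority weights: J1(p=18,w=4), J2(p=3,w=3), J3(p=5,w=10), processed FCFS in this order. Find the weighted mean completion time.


Completion times:
  J1: C=18, w×C=4×18=72
  J2: C=21, w×C=3×21=63
  J3: C=26, w×C=10×26=260
Sum w×C = 395
Sum w = 17
Weighted avg = 395/17
= 23.24


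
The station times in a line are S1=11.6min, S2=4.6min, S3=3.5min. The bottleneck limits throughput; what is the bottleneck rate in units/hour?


Bottleneck = longest station time
Station times: [11.6, 4.6, 3.5]
Max = 11.6 min
Rate = 60 / 11.6
= 5.17 units/hour (bottleneck: 11.6min)


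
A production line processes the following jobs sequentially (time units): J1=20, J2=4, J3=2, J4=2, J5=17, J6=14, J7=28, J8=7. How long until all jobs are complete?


Sequential makespan: sum all processing times
= 20 + 4 + 2 + 2 + 17 + 14 + 28 + 7
= 94 time units


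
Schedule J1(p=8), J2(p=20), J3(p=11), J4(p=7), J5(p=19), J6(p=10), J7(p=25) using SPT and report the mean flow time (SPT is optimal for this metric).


SPT order: J4 → J1 → J6 → J3 → J5 → J2 → J7
Completion times:
  J4: C=7
  J1: C=15
  J6: C=25
  J3: C=36
  J5: C=55
  J2: C=75
  J7: C=100
Sum = 313, n = 7
Mean flow = 313/7
= 44.71


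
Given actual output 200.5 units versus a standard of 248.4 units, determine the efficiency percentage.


Efficiency = (actual / standard) × 100
= (200.5 / 248.4) × 100
= 80.7%


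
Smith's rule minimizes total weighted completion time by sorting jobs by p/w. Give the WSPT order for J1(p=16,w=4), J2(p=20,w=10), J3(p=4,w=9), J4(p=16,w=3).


WSPT (Smith's rule): sort by p/w ascending
  J3: p/w = 4/9 = 0.444
  J2: p/w = 20/10 = 2.000
  J1: p/w = 16/4 = 4.000
  J4: p/w = 16/3 = 5.333
Order: J3 → J2 → J1 → J4


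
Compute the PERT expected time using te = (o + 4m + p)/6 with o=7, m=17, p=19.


te = (o + 4m + p) / 6
= (7 + 4×17 + 19) / 6
= (7 + 68 + 19) / 6
= 94 / 6
= 15.67


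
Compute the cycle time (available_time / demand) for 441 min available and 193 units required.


Cycle time = available time / demand
= 441 / 193
= 2.28 min/unit


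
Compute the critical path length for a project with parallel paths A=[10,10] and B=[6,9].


Path A: 10 + 10 = 20
Path B: 6 + 9 = 15
Critical path = longest = max(20, 15)
= 20 (Path A)


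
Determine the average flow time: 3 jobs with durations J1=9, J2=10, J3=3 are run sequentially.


Completion times:
  J1: completes at 9
  J2: completes at 19
  J3: completes at 22
Sum = 50
Average = 50/3
= 16.67


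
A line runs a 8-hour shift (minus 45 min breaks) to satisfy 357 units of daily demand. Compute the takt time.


Available = 8×60 - 45 = 435 min
Takt time = 435 / 357
= 1.22 min/unit


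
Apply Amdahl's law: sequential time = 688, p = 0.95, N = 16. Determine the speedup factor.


Amdahl's law: T_p = T × ((1-p) + p/N)
= 688 × ((1-0.95) + 0.95/16)
= 688 × (0.05 + 0.0594)
= 688 × 0.1094
= 75.25
Speedup = 688/75.25
= 9.14×


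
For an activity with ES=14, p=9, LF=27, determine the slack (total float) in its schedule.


EF = ES + duration = 14 + 9 = 23
LS = LF - duration = 27 - 9 = 18
Total Float = LF - EF = 27 - 23
(or LS - ES = 18 - 14)
= 4


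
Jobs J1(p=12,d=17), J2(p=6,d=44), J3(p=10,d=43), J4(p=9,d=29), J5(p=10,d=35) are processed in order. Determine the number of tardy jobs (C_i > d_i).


Completion vs due date:
  J1: C=12, d=17 → on time
  J2: C=18, d=44 → on time
  J3: C=28, d=43 → on time
  J4: C=37, d=29 → TARDY
  J5: C=47, d=35 → TARDY
Tardy jobs: J4, J5
Count = 2


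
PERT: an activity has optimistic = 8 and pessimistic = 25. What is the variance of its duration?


σ² = ((p - o) / 6)² = (p - o)² / 36
= (25 - 8)² / 36
= 17² / 36
= 289 / 36
= 8.0278


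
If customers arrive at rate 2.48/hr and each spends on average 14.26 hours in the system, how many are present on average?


Little's law: L = λ × W
= 2.48 × 14.26
= 35.36


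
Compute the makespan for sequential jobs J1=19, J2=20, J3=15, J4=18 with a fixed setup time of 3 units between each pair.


Makespan = Σ processing + (n-1) × setup
= (19 + 20 + 15 + 18) + (4-1)×3
= 72 + 9
= 81 time units


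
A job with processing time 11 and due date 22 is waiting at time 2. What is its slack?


Slack = due - current_time - processing
= 22 - 2 - 11
= 9


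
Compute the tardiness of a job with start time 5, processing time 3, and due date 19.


Completion = start + processing = 5 + 3 = 8
Tardiness = max(0, C - d) = max(0, 8 - 19)
= max(0, -11)
= 0


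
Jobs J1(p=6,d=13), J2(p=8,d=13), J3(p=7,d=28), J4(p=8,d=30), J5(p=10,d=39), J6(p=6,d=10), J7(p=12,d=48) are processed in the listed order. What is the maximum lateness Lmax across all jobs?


Lateness per job (L = C - d):
  J1: C=6, d=13, L=-7
  J2: C=14, d=13, L=1
  J3: C=21, d=28, L=-7
  J4: C=29, d=30, L=-1
  J5: C=39, d=39, L=0
  J6: C=45, d=10, L=35
  J7: C=57, d=48, L=9
Lmax = max(-7, 1, -7, -1, 0, 35, 9)
= 35


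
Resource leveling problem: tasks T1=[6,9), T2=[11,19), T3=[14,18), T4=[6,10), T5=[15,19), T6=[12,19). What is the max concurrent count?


Check each time point for overlaps:
  t=15: 4 tasks active (T2, T3, T5, T6)
Max concurrent = 4


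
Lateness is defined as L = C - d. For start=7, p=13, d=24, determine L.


Completion = 7 + 13 = 20
Lateness = C - d = 20 - 24
= -4


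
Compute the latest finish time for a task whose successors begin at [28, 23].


LF = min of all successor start times
Successors start at: [28, 23]
LF = min(28, 23)
= 23


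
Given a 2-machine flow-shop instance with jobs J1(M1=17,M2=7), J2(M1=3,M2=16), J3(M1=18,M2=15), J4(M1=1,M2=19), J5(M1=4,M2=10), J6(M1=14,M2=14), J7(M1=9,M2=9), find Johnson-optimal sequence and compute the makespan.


Johnson's rule:
Group 1 (M1≤M2, sort by M1): ['J4', 'J2', 'J5', 'J7', 'J6']
Group 2 (M1>M2, sort desc M2): ['J3', 'J1']
Sequence: J4 → J2 → J5 → J7 → J6 → J3 → J1
Makespan calculation:
  J4: M1 done=1, M2 done=20
  J2: M1 done=4, M2 done=36
  J5: M1 done=8, M2 done=46
  J7: M1 done=17, M2 done=55
  J6: M1 done=31, M2 done=69
  J3: M1 done=49, M2 done=84
  J1: M1 done=66, M2 done=91
= Sequence: J4 → J2 → J5 → J7 → J6 → J3 → J1, Makespan: 91


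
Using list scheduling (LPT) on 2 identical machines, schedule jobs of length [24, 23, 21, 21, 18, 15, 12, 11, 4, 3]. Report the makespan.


Jobs (LPT sorted): [24, 23, 21, 21, 18, 15, 12, 11, 4, 3]
Machines: 2
  J=24 → Machine 1 (load: 0+24=24)
  J=23 → Machine 2 (load: 0+23=23)
  J=21 → Machine 2 (load: 23+21=44)
  J=21 → Machine 1 (load: 24+21=45)
  J=18 → Machine 2 (load: 44+18=62)
  J=15 → Machine 1 (load: 45+15=60)
  J=12 → Machine 1 (load: 60+12=72)
  J=11 → Machine 2 (load: 62+11=73)
  J=4 → Machine 1 (load: 72+4=76)
  J=3 → Machine 2 (load: 73+3=76)
Machine loads: [76, 76]
Makespan = max = 76 time units


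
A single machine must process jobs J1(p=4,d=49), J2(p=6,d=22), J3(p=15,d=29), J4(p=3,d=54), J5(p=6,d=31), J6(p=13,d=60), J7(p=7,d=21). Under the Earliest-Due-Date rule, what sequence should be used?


EDD: sort by earliest due date
  J7: d=21, p=7
  J2: d=22, p=6
  J3: d=29, p=15
  J5: d=31, p=6
  J1: d=49, p=4
  J4: d=54, p=3
  J6: d=60, p=13
Order: J7 → J2 → J3 → J5 → J1 → J4 → J6


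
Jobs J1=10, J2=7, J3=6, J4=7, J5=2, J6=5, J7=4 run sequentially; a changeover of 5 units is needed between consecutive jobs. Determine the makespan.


Makespan = Σ processing + (n-1) × setup
= (10 + 7 + 6 + 7 + 2 + 5 + 4) + (7-1)×5
= 41 + 30
= 71 time units


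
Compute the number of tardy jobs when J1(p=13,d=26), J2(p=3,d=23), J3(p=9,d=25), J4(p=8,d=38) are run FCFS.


Completion vs due date:
  J1: C=13, d=26 → on time
  J2: C=16, d=23 → on time
  J3: C=25, d=25 → on time
  J4: C=33, d=38 → on time
Tardy jobs: none
Count = 0


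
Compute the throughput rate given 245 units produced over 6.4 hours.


Throughput = units / time
= 245 / 6.4
= 38.3 units/hour


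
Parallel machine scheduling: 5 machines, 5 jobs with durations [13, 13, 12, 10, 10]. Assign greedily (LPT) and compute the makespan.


Jobs (LPT sorted): [13, 13, 12, 10, 10]
Machines: 5
  J=13 → Machine 1 (load: 0+13=13)
  J=13 → Machine 2 (load: 0+13=13)
  J=12 → Machine 3 (load: 0+12=12)
  J=10 → Machine 4 (load: 0+10=10)
  J=10 → Machine 5 (load: 0+10=10)
Machine loads: [13, 13, 12, 10, 10]
Makespan = max = 13 time units


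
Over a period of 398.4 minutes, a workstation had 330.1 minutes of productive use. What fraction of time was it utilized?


Utilization = busy / total × 100
= 330.1 / 398.4 × 100
= 82.9%


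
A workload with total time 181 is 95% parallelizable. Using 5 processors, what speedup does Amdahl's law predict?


Amdahl's law: T_p = T × ((1-p) + p/N)
= 181 × ((1-0.95) + 0.95/5)
= 181 × (0.05 + 0.1900)
= 181 × 0.2400
= 43.44
Speedup = 181/43.44
= 4.17×


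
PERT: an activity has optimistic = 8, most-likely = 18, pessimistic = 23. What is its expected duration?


te = (o + 4m + p) / 6
= (8 + 4×18 + 23) / 6
= (8 + 72 + 23) / 6
= 103 / 6
= 17.17


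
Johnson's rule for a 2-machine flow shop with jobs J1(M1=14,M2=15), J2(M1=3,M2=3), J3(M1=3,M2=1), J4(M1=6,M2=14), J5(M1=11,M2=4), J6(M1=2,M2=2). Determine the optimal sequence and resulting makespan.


Johnson's rule:
Group 1 (M1≤M2, sort by M1): ['J6', 'J2', 'J4', 'J1']
Group 2 (M1>M2, sort desc M2): ['J5', 'J3']
Sequence: J6 → J2 → J4 → J1 → J5 → J3
Makespan calculation:
  J6: M1 done=2, M2 done=4
  J2: M1 done=5, M2 done=8
  J4: M1 done=11, M2 done=25
  J1: M1 done=25, M2 done=40
  J5: M1 done=36, M2 done=44
  J3: M1 done=39, M2 done=45
= Sequence: J6 → J2 → J4 → J1 → J5 → J3, Makespan: 45


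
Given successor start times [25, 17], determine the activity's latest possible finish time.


LF = min of all successor start times
Successors start at: [25, 17]
LF = min(25, 17)
= 17


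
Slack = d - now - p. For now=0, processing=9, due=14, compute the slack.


Slack = due - current_time - processing
= 14 - 0 - 9
= 5


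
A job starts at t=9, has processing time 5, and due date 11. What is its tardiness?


Completion = start + processing = 9 + 5 = 14
Tardiness = max(0, C - d) = max(0, 14 - 11)
= max(0, 3)
= 3


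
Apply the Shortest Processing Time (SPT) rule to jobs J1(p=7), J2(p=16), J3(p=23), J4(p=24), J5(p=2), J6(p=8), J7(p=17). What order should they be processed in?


SPT: sort by shortest processing time
  J5: p=2
  J1: p=7
  J6: p=8
  J2: p=16
  J7: p=17
  J3: p=23
  J4: p=24
Order: J5 → J1 → J6 → J2 → J7 → J3 → J4


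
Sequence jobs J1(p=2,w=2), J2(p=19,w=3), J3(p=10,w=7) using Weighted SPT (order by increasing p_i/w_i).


WSPT (Smith's rule): sort by p/w ascending
  J1: p/w = 2/2 = 1.000
  J3: p/w = 10/7 = 1.429
  J2: p/w = 19/3 = 6.333
Order: J1 → J3 → J2


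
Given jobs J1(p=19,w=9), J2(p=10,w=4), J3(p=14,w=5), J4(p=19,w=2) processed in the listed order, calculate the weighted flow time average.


Completion times:
  J1: C=19, w×C=9×19=171
  J2: C=29, w×C=4×29=116
  J3: C=43, w×C=5×43=215
  J4: C=62, w×C=2×62=124
Sum w×C = 626
Sum w = 20
Weighted avg = 626/20
= 31.30


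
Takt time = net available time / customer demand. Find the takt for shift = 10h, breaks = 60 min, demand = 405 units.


Available = 10×60 - 60 = 540 min
Takt time = 540 / 405
= 1.33 min/unit


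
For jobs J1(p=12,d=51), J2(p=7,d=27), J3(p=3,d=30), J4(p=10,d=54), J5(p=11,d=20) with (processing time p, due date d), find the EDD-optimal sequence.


EDD: sort by earliest due date
  J5: d=20, p=11
  J2: d=27, p=7
  J3: d=30, p=3
  J1: d=51, p=12
  J4: d=54, p=10
Order: J5 → J2 → J3 → J1 → J4


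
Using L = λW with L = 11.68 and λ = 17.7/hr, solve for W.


Little's law: L = λW → W = L / λ
= 11.68 / 17.7
= 0.66 hours


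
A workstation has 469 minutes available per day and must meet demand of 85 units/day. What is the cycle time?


Cycle time = available time / demand
= 469 / 85
= 5.52 min/unit


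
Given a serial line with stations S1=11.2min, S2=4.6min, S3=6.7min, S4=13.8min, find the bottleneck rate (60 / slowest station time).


Bottleneck = longest station time
Station times: [11.2, 4.6, 6.7, 13.8]
Max = 13.8 min
Rate = 60 / 13.8
= 4.35 units/hour (bottleneck: 13.8min)


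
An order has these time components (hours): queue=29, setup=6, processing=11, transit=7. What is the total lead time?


Lead time = queue + setup + processing + transit
= 29 + 6 + 11 + 7
= 53 hours


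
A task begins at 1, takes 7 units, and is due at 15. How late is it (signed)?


Completion = 1 + 7 = 8
Lateness = C - d = 8 - 15
= -7


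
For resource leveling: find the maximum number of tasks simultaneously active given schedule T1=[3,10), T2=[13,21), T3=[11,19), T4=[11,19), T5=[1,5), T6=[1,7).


Check each time point for overlaps:
  t=3: 3 tasks active (T1, T5, T6)
Max concurrent = 3


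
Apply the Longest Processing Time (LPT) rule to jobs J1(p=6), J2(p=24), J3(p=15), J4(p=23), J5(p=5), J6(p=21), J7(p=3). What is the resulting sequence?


LPT: sort by longest processing time first
  J2: p=24
  J4: p=23
  J6: p=21
  J3: p=15
  J1: p=6
  J5: p=5
  J7: p=3
Order: J2 → J4 → J6 → J3 → J1 → J5 → J7


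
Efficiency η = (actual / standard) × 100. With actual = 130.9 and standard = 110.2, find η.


Efficiency = (actual / standard) × 100
= (130.9 / 110.2) × 100
= 118.8%


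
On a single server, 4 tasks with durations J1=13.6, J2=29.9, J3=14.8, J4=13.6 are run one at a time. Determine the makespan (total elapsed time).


Sequential makespan: sum all processing times
= 13.6 + 29.9 + 14.8 + 13.6
= 71.9 time units


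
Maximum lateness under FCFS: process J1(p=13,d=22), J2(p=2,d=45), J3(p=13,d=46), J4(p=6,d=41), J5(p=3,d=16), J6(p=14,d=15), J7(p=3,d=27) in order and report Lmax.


Lateness per job (L = C - d):
  J1: C=13, d=22, L=-9
  J2: C=15, d=45, L=-30
  J3: C=28, d=46, L=-18
  J4: C=34, d=41, L=-7
  J5: C=37, d=16, L=21
  J6: C=51, d=15, L=36
  J7: C=54, d=27, L=27
Lmax = max(-9, -30, -18, -7, 21, 36, 27)
= 36


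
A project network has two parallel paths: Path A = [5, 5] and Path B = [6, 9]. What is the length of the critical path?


Path A: 5 + 5 = 10
Path B: 6 + 9 = 15
Critical path = longest = max(10, 15)
= 15 (Path B)


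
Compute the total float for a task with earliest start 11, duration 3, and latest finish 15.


EF = ES + duration = 11 + 3 = 14
LS = LF - duration = 15 - 3 = 12
Total Float = LF - EF = 15 - 14
(or LS - ES = 12 - 11)
= 1


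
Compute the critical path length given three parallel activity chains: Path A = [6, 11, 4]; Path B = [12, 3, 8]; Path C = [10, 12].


Path A: 6 + 11 + 4 = 21
Path B: 12 + 3 + 8 = 23
Path C: 10 + 12 = 22
Critical path = longest = max(21, 23, 22)
= 23 (Path B)


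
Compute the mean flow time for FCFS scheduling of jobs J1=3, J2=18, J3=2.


Completion times:
  J1: completes at 3
  J2: completes at 21
  J3: completes at 23
Sum = 47
Average = 47/3
= 15.67


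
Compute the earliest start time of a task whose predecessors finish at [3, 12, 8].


ES = max of all predecessor completion times
Predecessors: [3, 12, 8]
ES = max(3, 12, 8)
= 12


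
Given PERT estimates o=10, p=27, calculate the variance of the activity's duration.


σ² = ((p - o) / 6)² = (p - o)² / 36
= (27 - 10)² / 36
= 17² / 36
= 289 / 36
= 8.0278


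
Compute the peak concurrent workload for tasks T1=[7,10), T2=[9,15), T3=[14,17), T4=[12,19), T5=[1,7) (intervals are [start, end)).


Check each time point for overlaps:
  t=14: 3 tasks active (T2, T3, T4)
Max concurrent = 3


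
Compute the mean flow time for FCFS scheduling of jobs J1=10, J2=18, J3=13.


Completion times:
  J1: completes at 10
  J2: completes at 28
  J3: completes at 41
Sum = 79
Average = 79/3
= 26.33


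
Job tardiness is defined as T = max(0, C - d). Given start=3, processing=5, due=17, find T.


Completion = start + processing = 3 + 5 = 8
Tardiness = max(0, C - d) = max(0, 8 - 17)
= max(0, -9)
= 0


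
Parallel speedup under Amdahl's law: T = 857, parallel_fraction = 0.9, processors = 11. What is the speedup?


Amdahl's law: T_p = T × ((1-p) + p/N)
= 857 × ((1-0.9) + 0.9/11)
= 857 × (0.10 + 0.0818)
= 857 × 0.1818
= 155.82
Speedup = 857/155.82
= 5.50×


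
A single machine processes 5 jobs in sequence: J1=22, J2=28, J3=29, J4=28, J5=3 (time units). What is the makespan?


Sequential makespan: sum all processing times
= 22 + 28 + 29 + 28 + 3
= 110 time units


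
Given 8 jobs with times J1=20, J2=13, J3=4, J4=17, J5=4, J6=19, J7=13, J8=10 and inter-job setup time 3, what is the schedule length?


Makespan = Σ processing + (n-1) × setup
= (20 + 13 + 4 + 17 + 4 + 19 + 13 + 10) + (8-1)×3
= 100 + 21
= 121 time units


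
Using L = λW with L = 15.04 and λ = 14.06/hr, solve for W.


Little's law: L = λW → W = L / λ
= 15.04 / 14.06
= 1.07 hours


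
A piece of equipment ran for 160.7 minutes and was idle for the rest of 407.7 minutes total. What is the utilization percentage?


Utilization = busy / total × 100
= 160.7 / 407.7 × 100
= 39.4%


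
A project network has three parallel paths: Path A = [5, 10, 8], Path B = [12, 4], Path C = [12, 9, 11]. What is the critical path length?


Path A: 5 + 10 + 8 = 23
Path B: 12 + 4 = 16
Path C: 12 + 9 + 11 = 32
Critical path = longest = max(23, 16, 32)
= 32 (Path C)


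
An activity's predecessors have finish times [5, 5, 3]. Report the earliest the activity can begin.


ES = max of all predecessor completion times
Predecessors: [5, 5, 3]
ES = max(5, 5, 3)
= 5


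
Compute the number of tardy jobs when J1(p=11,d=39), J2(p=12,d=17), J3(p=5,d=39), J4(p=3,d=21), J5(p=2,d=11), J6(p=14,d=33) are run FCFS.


Completion vs due date:
  J1: C=11, d=39 → on time
  J2: C=23, d=17 → TARDY
  J3: C=28, d=39 → on time
  J4: C=31, d=21 → TARDY
  J5: C=33, d=11 → TARDY
  J6: C=47, d=33 → TARDY
Tardy jobs: J2, J4, J5, J6
Count = 4


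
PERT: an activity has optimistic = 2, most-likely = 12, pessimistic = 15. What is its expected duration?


te = (o + 4m + p) / 6
= (2 + 4×12 + 15) / 6
= (2 + 48 + 15) / 6
= 65 / 6
= 10.83


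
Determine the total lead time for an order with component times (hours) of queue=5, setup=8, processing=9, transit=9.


Lead time = queue + setup + processing + transit
= 5 + 8 + 9 + 9
= 31 hours


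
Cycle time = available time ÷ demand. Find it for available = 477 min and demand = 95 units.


Cycle time = available time / demand
= 477 / 95
= 5.02 min/unit


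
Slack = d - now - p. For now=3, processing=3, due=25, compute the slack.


Slack = due - current_time - processing
= 25 - 3 - 3
= 19


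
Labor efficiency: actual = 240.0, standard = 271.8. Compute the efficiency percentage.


Efficiency = (actual / standard) × 100
= (240.0 / 271.8) × 100
= 88.3%


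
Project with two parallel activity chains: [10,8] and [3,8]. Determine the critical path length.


Path A: 10 + 8 = 18
Path B: 3 + 8 = 11
Critical path = longest = max(18, 11)
= 18 (Path A)


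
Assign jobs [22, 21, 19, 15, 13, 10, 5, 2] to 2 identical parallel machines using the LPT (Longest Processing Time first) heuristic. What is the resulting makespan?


Jobs (LPT sorted): [22, 21, 19, 15, 13, 10, 5, 2]
Machines: 2
  J=22 → Machine 1 (load: 0+22=22)
  J=21 → Machine 2 (load: 0+21=21)
  J=19 → Machine 2 (load: 21+19=40)
  J=15 → Machine 1 (load: 22+15=37)
  J=13 → Machine 1 (load: 37+13=50)
  J=10 → Machine 2 (load: 40+10=50)
  J=5 → Machine 1 (load: 50+5=55)
  J=2 → Machine 2 (load: 50+2=52)
Machine loads: [55, 52]
Makespan = max = 55 time units


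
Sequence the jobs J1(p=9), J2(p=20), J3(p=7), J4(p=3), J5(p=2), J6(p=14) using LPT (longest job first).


LPT: sort by longest processing time first
  J2: p=20
  J6: p=14
  J1: p=9
  J3: p=7
  J4: p=3
  J5: p=2
Order: J2 → J6 → J1 → J3 → J4 → J5


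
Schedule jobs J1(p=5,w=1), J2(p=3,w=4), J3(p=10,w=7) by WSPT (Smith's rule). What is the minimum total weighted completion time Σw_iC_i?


WSPT order (by p/w): J2 → J3 → J1
  J2: C=3, w·C=4×3=12
  J3: C=13, w·C=7×13=91
  J1: C=18, w·C=1×18=18
Σ w·C = 121
= 121


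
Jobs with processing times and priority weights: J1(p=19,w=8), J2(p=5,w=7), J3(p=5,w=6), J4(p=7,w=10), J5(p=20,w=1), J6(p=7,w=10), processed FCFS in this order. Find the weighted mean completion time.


Completion times:
  J1: C=19, w×C=8×19=152
  J2: C=24, w×C=7×24=168
  J3: C=29, w×C=6×29=174
  J4: C=36, w×C=10×36=360
  J5: C=56, w×C=1×56=56
  J6: C=63, w×C=10×63=630
Sum w×C = 1540
Sum w = 42
Weighted avg = 1540/42
= 36.67


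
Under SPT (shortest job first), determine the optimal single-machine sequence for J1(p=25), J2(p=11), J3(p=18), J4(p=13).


SPT: sort by shortest processing time
  J2: p=11
  J4: p=13
  J3: p=18
  J1: p=25
Order: J2 → J4 → J3 → J1


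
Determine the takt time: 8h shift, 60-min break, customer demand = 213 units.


Available = 8×60 - 60 = 420 min
Takt time = 420 / 213
= 1.97 min/unit


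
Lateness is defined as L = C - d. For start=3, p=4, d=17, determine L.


Completion = 3 + 4 = 7
Lateness = C - d = 7 - 17
= -10


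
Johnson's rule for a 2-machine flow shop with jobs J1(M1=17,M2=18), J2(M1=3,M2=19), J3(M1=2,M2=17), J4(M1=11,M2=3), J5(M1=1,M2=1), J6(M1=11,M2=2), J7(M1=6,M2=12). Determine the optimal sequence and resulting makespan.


Johnson's rule:
Group 1 (M1≤M2, sort by M1): ['J5', 'J3', 'J2', 'J7', 'J1']
Group 2 (M1>M2, sort desc M2): ['J4', 'J6']
Sequence: J5 → J3 → J2 → J7 → J1 → J4 → J6
Makespan calculation:
  J5: M1 done=1, M2 done=2
  J3: M1 done=3, M2 done=20
  J2: M1 done=6, M2 done=39
  J7: M1 done=12, M2 done=51
  J1: M1 done=29, M2 done=69
  J4: M1 done=40, M2 done=72
  J6: M1 done=51, M2 done=74
= Sequence: J5 → J3 → J2 → J7 → J1 → J4 → J6, Makespan: 74


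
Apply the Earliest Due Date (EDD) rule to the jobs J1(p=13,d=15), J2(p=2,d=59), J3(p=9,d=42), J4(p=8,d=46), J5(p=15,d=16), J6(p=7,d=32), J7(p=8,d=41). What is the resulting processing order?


EDD: sort by earliest due date
  J1: d=15, p=13
  J5: d=16, p=15
  J6: d=32, p=7
  J7: d=41, p=8
  J3: d=42, p=9
  J4: d=46, p=8
  J2: d=59, p=2
Order: J1 → J5 → J6 → J7 → J3 → J4 → J2


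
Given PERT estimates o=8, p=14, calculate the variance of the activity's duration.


σ² = ((p - o) / 6)² = (p - o)² / 36
= (14 - 8)² / 36
= 6² / 36
= 36 / 36
= 1.0000


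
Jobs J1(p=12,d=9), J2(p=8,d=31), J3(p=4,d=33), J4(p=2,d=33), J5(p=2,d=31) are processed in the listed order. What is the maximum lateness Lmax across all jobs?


Lateness per job (L = C - d):
  J1: C=12, d=9, L=3
  J2: C=20, d=31, L=-11
  J3: C=24, d=33, L=-9
  J4: C=26, d=33, L=-7
  J5: C=28, d=31, L=-3
Lmax = max(3, -11, -9, -7, -3)
= 3


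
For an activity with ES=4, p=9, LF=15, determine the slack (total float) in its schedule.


EF = ES + duration = 4 + 9 = 13
LS = LF - duration = 15 - 9 = 6
Total Float = LF - EF = 15 - 13
(or LS - ES = 6 - 4)
= 2


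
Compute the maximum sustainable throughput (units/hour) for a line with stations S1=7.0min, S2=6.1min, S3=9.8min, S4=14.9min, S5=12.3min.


Bottleneck = longest station time
Station times: [7.0, 6.1, 9.8, 14.9, 12.3]
Max = 14.9 min
Rate = 60 / 14.9
= 4.03 units/hour (bottleneck: 14.9min)


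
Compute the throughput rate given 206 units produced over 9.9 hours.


Throughput = units / time
= 206 / 9.9
= 20.8 units/hour


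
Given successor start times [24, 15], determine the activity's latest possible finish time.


LF = min of all successor start times
Successors start at: [24, 15]
LF = min(24, 15)
= 15


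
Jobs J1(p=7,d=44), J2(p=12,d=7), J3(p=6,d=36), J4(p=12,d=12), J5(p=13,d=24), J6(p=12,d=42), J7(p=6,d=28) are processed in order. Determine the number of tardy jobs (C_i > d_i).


Completion vs due date:
  J1: C=7, d=44 → on time
  J2: C=19, d=7 → TARDY
  J3: C=25, d=36 → on time
  J4: C=37, d=12 → TARDY
  J5: C=50, d=24 → TARDY
  J6: C=62, d=42 → TARDY
  J7: C=68, d=28 → TARDY
Tardy jobs: J2, J4, J5, J6, J7
Count = 5


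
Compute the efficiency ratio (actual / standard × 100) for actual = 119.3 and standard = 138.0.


Efficiency = (actual / standard) × 100
= (119.3 / 138.0) × 100
= 86.4%


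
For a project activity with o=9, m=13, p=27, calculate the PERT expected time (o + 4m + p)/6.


te = (o + 4m + p) / 6
= (9 + 4×13 + 27) / 6
= (9 + 52 + 27) / 6
= 88 / 6
= 14.67


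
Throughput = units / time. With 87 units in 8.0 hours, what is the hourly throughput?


Throughput = units / time
= 87 / 8.0
= 10.9 units/hour


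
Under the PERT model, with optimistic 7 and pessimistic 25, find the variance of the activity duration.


σ² = ((p - o) / 6)² = (p - o)² / 36
= (25 - 7)² / 36
= 18² / 36
= 324 / 36
= 9.0000


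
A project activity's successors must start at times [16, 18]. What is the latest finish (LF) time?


LF = min of all successor start times
Successors start at: [16, 18]
LF = min(16, 18)
= 16


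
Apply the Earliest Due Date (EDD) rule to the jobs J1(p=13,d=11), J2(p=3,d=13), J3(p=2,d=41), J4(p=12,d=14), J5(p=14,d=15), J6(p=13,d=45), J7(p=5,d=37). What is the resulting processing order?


EDD: sort by earliest due date
  J1: d=11, p=13
  J2: d=13, p=3
  J4: d=14, p=12
  J5: d=15, p=14
  J7: d=37, p=5
  J3: d=41, p=2
  J6: d=45, p=13
Order: J1 → J2 → J4 → J5 → J7 → J3 → J6


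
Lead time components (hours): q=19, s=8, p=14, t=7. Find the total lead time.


Lead time = queue + setup + processing + transit
= 19 + 8 + 14 + 7
= 48 hours


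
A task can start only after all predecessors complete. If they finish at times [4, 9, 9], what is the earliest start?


ES = max of all predecessor completion times
Predecessors: [4, 9, 9]
ES = max(4, 9, 9)
= 9


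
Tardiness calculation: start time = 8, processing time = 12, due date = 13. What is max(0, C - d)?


Completion = start + processing = 8 + 12 = 20
Tardiness = max(0, C - d) = max(0, 20 - 13)
= max(0, 7)
= 7


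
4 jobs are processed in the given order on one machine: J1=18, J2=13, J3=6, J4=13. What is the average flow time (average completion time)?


Completion times:
  J1: completes at 18
  J2: completes at 31
  J3: completes at 37
  J4: completes at 50
Sum = 136
Average = 136/4
= 34.00


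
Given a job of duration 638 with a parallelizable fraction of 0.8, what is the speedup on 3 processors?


Amdahl's law: T_p = T × ((1-p) + p/N)
= 638 × ((1-0.8) + 0.8/3)
= 638 × (0.20 + 0.2667)
= 638 × 0.4667
= 297.73
Speedup = 638/297.73
= 2.14×


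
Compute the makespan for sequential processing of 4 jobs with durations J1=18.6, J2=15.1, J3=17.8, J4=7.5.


Sequential makespan: sum all processing times
= 18.6 + 15.1 + 17.8 + 7.5
= 59.0 time units


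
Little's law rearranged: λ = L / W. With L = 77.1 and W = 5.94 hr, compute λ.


Little's law: L = λW → λ = L / W
= 77.1 / 5.94
= 12.98 per hour


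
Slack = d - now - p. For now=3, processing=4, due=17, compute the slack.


Slack = due - current_time - processing
= 17 - 3 - 4
= 10


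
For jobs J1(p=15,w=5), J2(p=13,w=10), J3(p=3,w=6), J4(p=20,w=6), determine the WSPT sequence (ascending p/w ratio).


WSPT (Smith's rule): sort by p/w ascending
  J3: p/w = 3/6 = 0.500
  J2: p/w = 13/10 = 1.300
  J1: p/w = 15/5 = 3.000
  J4: p/w = 20/6 = 3.333
Order: J3 → J2 → J1 → J4


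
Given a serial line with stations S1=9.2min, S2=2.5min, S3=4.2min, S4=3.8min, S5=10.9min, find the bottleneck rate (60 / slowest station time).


Bottleneck = longest station time
Station times: [9.2, 2.5, 4.2, 3.8, 10.9]
Max = 10.9 min
Rate = 60 / 10.9
= 5.50 units/hour (bottleneck: 10.9min)


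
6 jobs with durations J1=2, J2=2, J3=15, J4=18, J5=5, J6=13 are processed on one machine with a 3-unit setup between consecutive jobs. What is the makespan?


Makespan = Σ processing + (n-1) × setup
= (2 + 2 + 15 + 18 + 5 + 13) + (6-1)×3
= 55 + 15
= 70 time units


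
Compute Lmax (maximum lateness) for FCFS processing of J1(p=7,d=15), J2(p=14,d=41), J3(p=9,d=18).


Lateness per job (L = C - d):
  J1: C=7, d=15, L=-8
  J2: C=21, d=41, L=-20
  J3: C=30, d=18, L=12
Lmax = max(-8, -20, 12)
= 12


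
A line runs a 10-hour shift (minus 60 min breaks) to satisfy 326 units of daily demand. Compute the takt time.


Available = 10×60 - 60 = 540 min
Takt time = 540 / 326
= 1.66 min/unit


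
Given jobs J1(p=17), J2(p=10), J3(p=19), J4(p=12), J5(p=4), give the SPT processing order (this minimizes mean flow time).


SPT: sort by shortest processing time
  J5: p=4
  J2: p=10
  J4: p=12
  J1: p=17
  J3: p=19
Order: J5 → J2 → J4 → J1 → J3


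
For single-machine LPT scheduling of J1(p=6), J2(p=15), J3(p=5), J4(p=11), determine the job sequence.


LPT: sort by longest processing time first
  J2: p=15
  J4: p=11
  J1: p=6
  J3: p=5
Order: J2 → J4 → J1 → J3


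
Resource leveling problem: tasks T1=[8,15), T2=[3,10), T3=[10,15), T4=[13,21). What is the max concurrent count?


Check each time point for overlaps:
  t=13: 3 tasks active (T1, T3, T4)
Max concurrent = 3


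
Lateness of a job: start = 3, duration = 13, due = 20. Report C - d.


Completion = 3 + 13 = 16
Lateness = C - d = 16 - 20
= -4


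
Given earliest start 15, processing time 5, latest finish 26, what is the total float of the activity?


EF = ES + duration = 15 + 5 = 20
LS = LF - duration = 26 - 5 = 21
Total Float = LF - EF = 26 - 20
(or LS - ES = 21 - 15)
= 6


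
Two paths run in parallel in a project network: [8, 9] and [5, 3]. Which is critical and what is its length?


Path A: 8 + 9 = 17
Path B: 5 + 3 = 8
Critical path = longest = max(17, 8)
= 17 (Path A)


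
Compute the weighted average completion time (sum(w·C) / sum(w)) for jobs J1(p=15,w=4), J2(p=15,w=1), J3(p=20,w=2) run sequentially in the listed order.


Completion times:
  J1: C=15, w×C=4×15=60
  J2: C=30, w×C=1×30=30
  J3: C=50, w×C=2×50=100
Sum w×C = 190
Sum w = 7
Weighted avg = 190/7
= 27.14


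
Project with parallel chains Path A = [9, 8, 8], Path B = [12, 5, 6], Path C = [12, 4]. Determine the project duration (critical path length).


Path A: 9 + 8 + 8 = 25
Path B: 12 + 5 + 6 = 23
Path C: 12 + 4 = 16
Critical path = longest = max(25, 23, 16)
= 25 (Path A)
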